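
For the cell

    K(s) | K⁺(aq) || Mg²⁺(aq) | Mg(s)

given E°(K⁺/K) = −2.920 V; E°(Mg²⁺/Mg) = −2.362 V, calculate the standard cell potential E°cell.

By convention the left-hand electrode in cell notation is the anode (oxidation) and the right-hand electrode is the cathode (reduction).
E°cell = E°(right) − E°(left) = −2.362 − (−2.920) = +0.558 V.

+0.558 V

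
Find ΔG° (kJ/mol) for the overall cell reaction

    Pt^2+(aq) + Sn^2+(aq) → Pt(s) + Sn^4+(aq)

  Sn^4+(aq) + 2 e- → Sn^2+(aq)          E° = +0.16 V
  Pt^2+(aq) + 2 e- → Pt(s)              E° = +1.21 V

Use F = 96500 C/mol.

In the reaction as written Pt^2+(aq) is reduced, so the Pt²⁺/Pt couple is the cathode and Sn⁴⁺/Sn²⁺ is the anode.
E°cell = +1.21 − (+0.16) = +1.05 V; balancing electrons gives n = 2.
ΔG° = −nFE°cell = −(2)(96500)(+1.05) J/mol = −203 kJ/mol.

−203 kJ/mol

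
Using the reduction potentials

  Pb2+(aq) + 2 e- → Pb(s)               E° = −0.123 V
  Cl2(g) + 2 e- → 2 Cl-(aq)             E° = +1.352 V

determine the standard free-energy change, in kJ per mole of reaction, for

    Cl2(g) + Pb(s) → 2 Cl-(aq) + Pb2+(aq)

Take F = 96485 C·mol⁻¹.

In the reaction as written Cl2(g) is reduced, so the Cl₂/Cl⁻ couple is the cathode and Pb²⁺/Pb is the anode.
E°cell = +1.352 − (−0.123) = +1.475 V; balancing electrons gives n = 2.
ΔG° = −nFE°cell = −(2)(96485)(+1.475) J/mol = −285 kJ/mol.

−285 kJ/mol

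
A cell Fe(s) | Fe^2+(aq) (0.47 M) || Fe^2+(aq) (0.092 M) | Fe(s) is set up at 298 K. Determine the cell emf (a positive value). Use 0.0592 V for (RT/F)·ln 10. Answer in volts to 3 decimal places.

For a concentration cell E°cell = 0, since both electrodes use the same couple.
The compartment with the higher Fe^2+(aq) concentration (0.47 M) acts as the cathode; ions are reduced there and produced at the dilute (0.092 M) anode.
With n = 2, Ecell = −(0.0592/2)·log([dilute]/[conc]) = −(0.0592/2)·log(0.092/0.47) = +0.021 V.

0.021 V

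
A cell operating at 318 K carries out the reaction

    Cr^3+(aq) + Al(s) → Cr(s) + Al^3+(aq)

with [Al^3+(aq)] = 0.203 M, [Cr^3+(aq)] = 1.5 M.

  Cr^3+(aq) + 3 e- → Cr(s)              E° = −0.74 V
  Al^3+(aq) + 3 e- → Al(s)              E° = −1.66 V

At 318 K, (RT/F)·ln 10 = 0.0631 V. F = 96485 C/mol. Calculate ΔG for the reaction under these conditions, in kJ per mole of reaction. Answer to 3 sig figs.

−272 kJ/mol

E°cell = −0.74 − (−1.66) = +0.92 V; the balanced reaction transfers n = 3 electrons.
The reaction quotient is [Al^3+(aq)] / [Cr^3+(aq)] = 0.135; by Nernst, E = +0.92 − (0.0631/3)(−0.869) = +0.9383 V.
Finally ΔG = −nFE = −(3)(96485 C/mol)(+0.9383 V) = −272 kJ/mol.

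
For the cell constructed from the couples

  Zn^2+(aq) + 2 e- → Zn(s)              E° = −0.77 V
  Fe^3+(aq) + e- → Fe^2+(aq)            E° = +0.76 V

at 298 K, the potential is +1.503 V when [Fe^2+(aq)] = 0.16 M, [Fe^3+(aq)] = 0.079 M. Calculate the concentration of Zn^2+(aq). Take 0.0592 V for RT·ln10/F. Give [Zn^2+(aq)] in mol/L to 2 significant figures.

With Fe³⁺/Fe²⁺ at the cathode and Zn²⁺/Zn at the anode, E°cell = +0.76 − (−0.77) = +1.53 V (n = 2).
Rearranging E = E° − (0.0592/n)·log Q gives log Q = 2(+1.53 − (+1.503))/0.0592 = 0.912.
Balancing electrons gives 2 Fe^3+(aq) + Zn(s) → 2 Fe^2+(aq) + Zn^2+(aq); thus Q = ([Fe^2+(aq)]^2·[Zn^2+(aq)]) / [Fe^3+(aq)]^2.
Substituting the known concentrations and solving, log [Zn^2+(aq)] = 0.299 and [Zn^2+(aq)] = 2.0 M.

2.0 M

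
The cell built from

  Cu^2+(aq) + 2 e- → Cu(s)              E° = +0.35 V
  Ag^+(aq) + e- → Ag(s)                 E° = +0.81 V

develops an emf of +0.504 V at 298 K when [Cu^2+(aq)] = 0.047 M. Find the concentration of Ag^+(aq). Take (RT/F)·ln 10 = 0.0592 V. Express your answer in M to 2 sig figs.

Ag⁺/Ag is the cathode (higher E°); E°cell = +0.81 − (+0.35) = +0.46 V with n = 2.
From the Nernst equation, log Q = n(E° − E)/0.0592 = 2·(+0.46 − (+0.504))/0.0592 = −1.486.
The balanced reaction is 2 Ag^+(aq) + Cu(s) → 2 Ag(s) + Cu^2+(aq), so Q = [Cu^2+(aq)] / [Ag^+(aq)]^2.
Substituting the known concentrations and solving, log [Ag^+(aq)] = 0.079 and [Ag^+(aq)] = 1.2 M.

1.2 M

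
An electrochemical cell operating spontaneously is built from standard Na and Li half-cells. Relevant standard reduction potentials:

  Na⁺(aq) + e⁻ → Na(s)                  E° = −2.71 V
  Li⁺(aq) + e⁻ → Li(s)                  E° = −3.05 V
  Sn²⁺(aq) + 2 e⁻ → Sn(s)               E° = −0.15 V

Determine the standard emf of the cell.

Of the two couples in this cell, the one with the more positive reduction potential is reduced at the cathode: here that is Na⁺/Na (−2.71 V); Li⁺/Li (−3.05 V) is the anode.
E°cell = E°(cathode) − E°(anode) = −2.71 − (−3.05) = +0.34 V.

+0.34 V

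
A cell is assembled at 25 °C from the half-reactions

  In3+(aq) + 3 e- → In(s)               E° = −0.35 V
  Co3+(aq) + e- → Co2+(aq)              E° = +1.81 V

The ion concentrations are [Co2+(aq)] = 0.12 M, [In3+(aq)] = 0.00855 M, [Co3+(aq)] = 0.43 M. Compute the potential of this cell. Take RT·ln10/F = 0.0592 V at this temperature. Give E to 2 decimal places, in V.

+2.23 V

Co³⁺/Co²⁺ is reduced (cathode, E° = +1.81 V) and In³⁺/In is oxidized (anode).
The standard potential is +1.81 − (−0.35) = +2.16 V and the balanced reaction transfers n = 3 electrons.
Balancing gives 3 Co3+(aq) + In(s) → 3 Co2+(aq) + In3+(aq); hence Q = ([Co2+(aq)]^3·[In3+(aq)]) / [Co3+(aq)]^3 = 0.000186 (log Q = −3.731).
Applying E = E° − (RT ln10/nF)·log Q gives +2.16 − (0.0592/3)(−3.731) = +2.23 V.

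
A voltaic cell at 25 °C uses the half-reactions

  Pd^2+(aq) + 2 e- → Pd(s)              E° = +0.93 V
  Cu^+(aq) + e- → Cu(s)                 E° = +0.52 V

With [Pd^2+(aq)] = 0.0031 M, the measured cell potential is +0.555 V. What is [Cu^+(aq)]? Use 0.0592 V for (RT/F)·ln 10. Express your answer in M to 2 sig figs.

0.00020 M

With Pd²⁺/Pd at the cathode and Cu⁺/Cu at the anode, E°cell = +0.93 − (+0.52) = +0.41 V (n = 2).
Rearranging E = E° − (0.0592/n)·log Q gives log Q = 2(+0.41 − (+0.555))/0.0592 = −4.899.
Balancing electrons gives Pd^2+(aq) + 2 Cu(s) → Pd(s) + 2 Cu^+(aq); thus Q = [Cu^+(aq)]^2 / [Pd^2+(aq)].
Isolating [Cu^+(aq)] in Q = 10^{−4.899} yields log [Cu^+(aq)] = −3.704, i.e. 0.00020 M.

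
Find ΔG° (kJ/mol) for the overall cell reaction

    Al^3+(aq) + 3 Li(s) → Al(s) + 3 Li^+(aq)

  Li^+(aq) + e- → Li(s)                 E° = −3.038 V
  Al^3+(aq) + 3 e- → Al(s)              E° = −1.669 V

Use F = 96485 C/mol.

In the reaction as written Al^3+(aq) is reduced, so the Al³⁺/Al couple is the cathode and Li⁺/Li is the anode.
E°cell = −1.669 − (−3.038) = +1.369 V; balancing electrons gives n = 3.
ΔG° = −nFE°cell = −(3)(96485)(+1.369) J/mol = −396 kJ/mol.

−396 kJ/mol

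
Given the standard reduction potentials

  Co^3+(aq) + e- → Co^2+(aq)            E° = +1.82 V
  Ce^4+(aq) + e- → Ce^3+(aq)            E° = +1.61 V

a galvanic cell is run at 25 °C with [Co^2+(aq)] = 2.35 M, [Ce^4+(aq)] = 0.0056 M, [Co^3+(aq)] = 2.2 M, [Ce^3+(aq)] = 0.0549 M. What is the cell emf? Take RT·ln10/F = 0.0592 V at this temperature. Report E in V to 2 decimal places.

Co³⁺/Co²⁺ is reduced (cathode, E° = +1.82 V) and Ce⁴⁺/Ce³⁺ is oxidized (anode).
The standard potential is +1.82 − (+1.61) = +0.21 V and the balanced reaction transfers n = 1 electron.
The balanced reaction is Co^3+(aq) + Ce^3+(aq) → Co^2+(aq) + Ce^4+(aq), so Q = ([Co^2+(aq)]·[Ce^4+(aq)]) / ([Co^3+(aq)]·[Ce^3+(aq)]) = 0.109 and log Q = −0.963.
By the Nernst equation, E = +0.21 − (0.0592/1)·(−0.963) = +0.27 V.

+0.27 V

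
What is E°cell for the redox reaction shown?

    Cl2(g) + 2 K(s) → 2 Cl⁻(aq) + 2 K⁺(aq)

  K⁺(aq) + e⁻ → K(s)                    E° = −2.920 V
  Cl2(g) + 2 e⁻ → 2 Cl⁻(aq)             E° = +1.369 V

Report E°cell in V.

+4.289 V

In the reaction as written, Cl2(g) is reduced (cathode) and K⁺(aq) is produced by oxidation at the anode.
E°cell = E°(cathode) − E°(anode) = +1.369 − (−2.920) = +4.289 V.
The positive value indicates the reaction is spontaneous as written.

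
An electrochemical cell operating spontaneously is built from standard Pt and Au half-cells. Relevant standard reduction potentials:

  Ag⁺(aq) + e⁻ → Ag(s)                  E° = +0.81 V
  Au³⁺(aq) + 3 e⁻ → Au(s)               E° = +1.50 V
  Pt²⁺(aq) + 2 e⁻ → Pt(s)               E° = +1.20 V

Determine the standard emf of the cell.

+0.30 V

Of the two couples in this cell, the one with the more positive reduction potential is reduced at the cathode: here that is Au³⁺/Au (+1.50 V); Pt²⁺/Pt (+1.20 V) is the anode.
E°cell = E°(cathode) − E°(anode) = +1.50 − (+1.20) = +0.30 V.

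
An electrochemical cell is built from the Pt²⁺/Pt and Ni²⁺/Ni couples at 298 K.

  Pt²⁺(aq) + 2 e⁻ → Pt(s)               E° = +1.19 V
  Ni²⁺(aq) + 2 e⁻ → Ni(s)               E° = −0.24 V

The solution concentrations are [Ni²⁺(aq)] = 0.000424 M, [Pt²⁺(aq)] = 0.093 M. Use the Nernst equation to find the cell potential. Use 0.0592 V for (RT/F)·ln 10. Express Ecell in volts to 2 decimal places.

Pt²⁺/Pt is reduced (cathode, E° = +1.19 V) and Ni²⁺/Ni is oxidized (anode).
The standard potential is +1.19 − (−0.24) = +1.43 V and the balanced reaction transfers n = 2 electrons.
The balanced reaction is Pt²⁺(aq) + Ni(s) → Pt(s) + Ni²⁺(aq), so Q = [Ni²⁺(aq)] / [Pt²⁺(aq)] = 0.00456 and log Q = −2.341.
E = E° − (0.0592/n)·log Q = +1.43 − (0.0592/2)(−2.341) = +1.50 V.

+1.50 V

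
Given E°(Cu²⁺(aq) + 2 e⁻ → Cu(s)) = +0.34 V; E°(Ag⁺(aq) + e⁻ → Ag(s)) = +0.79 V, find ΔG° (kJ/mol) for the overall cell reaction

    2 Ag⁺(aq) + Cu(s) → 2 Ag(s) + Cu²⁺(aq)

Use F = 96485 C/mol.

In the reaction as written Ag⁺(aq) is reduced, so the Ag⁺/Ag couple is the cathode and Cu²⁺/Cu is the anode.
E°cell = +0.79 − (+0.34) = +0.45 V; balancing electrons gives n = 2.
ΔG° = −nFE°cell = −(2)(96485)(+0.45) J/mol = −86.8 kJ/mol.

−86.8 kJ/mol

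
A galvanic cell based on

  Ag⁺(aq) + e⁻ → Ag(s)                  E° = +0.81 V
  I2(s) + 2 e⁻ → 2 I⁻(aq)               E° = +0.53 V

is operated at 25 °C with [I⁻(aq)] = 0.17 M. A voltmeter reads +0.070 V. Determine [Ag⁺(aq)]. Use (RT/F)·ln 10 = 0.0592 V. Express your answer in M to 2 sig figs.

The Ag⁺/Ag couple has the larger reduction potential, so it is the cathode: E°cell = +0.81 − (+0.53) = +0.28 V and n = 2.
Since E = E° − (0.0592/n)·log Q, log Q = n(E° − E)/0.0592 = 7.095.
For 2 Ag⁺(aq) + 2 I⁻(aq) → 2 Ag(s) + I2(s), the reaction quotient is Q = 1 / ([Ag⁺(aq)]^2·[I⁻(aq)]^2).
Solving for the unknown gives log [Ag⁺(aq)] = −2.778, so [Ag⁺(aq)] ≈ 0.0017 M.

0.0017 M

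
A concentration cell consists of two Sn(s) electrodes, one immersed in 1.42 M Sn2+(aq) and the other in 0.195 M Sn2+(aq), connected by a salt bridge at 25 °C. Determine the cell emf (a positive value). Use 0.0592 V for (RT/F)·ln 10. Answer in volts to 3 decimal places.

For a concentration cell E°cell = 0, since both electrodes use the same couple.
The compartment with the higher Sn2+(aq) concentration (1.42 M) acts as the cathode; ions are reduced there and produced at the dilute (0.195 M) anode.
With n = 2, Ecell = −(0.0592/2)·log([dilute]/[conc]) = −(0.0592/2)·log(0.195/1.42) = +0.026 V.

0.026 V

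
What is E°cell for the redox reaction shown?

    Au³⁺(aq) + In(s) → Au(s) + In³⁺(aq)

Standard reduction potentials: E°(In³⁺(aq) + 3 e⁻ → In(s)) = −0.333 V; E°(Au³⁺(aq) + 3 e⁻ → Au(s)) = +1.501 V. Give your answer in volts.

+1.834 V

In the reaction as written, Au³⁺(aq) is reduced (cathode) and In³⁺(aq) is produced by oxidation at the anode.
E°cell = E°(cathode) − E°(anode) = +1.501 − (−0.333) = +1.834 V.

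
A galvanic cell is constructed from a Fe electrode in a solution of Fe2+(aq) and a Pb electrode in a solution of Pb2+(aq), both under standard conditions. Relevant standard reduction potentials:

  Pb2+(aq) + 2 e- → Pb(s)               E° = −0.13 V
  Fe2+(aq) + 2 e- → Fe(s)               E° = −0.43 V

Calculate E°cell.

Of the two couples in this cell, the one with the more positive reduction potential is reduced at the cathode: here that is Pb²⁺/Pb (−0.13 V); Fe²⁺/Fe (−0.43 V) is the anode.
E°cell = E°(cathode) − E°(anode) = −0.13 − (−0.43) = +0.30 V.

+0.30 V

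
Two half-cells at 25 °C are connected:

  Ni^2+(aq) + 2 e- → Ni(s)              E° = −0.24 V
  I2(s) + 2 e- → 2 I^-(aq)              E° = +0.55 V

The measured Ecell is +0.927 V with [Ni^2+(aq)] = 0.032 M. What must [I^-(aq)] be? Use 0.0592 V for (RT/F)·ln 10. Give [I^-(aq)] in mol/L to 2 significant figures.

0.027 M

I₂/I⁻ is the cathode (higher E°); E°cell = +0.55 − (−0.24) = +0.79 V with n = 2.
Since E = E° − (0.0592/n)·log Q, log Q = n(E° − E)/0.0592 = −4.628.
Balancing electrons gives I2(s) + Ni(s) → 2 I^-(aq) + Ni^2+(aq); thus Q = [I^-(aq)]^2·[Ni^2+(aq)].
Isolating [I^-(aq)] in Q = 10^{−4.628} yields log [I^-(aq)] = −1.567, i.e. 0.027 M.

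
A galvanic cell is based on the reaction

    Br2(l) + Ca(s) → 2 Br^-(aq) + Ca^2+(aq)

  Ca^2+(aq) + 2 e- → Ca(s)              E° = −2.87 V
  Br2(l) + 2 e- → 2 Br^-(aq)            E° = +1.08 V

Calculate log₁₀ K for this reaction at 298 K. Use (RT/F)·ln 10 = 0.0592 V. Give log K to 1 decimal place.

The Br₂/Br⁻ couple is reduced (cathode); E°cell = +1.08 − (−2.87) = +3.95 V with n = 2.
At equilibrium E = 0, so log K = nE°cell / 0.0592 = (2)(+3.95) / 0.0592 = 133.4.

log K = 133.4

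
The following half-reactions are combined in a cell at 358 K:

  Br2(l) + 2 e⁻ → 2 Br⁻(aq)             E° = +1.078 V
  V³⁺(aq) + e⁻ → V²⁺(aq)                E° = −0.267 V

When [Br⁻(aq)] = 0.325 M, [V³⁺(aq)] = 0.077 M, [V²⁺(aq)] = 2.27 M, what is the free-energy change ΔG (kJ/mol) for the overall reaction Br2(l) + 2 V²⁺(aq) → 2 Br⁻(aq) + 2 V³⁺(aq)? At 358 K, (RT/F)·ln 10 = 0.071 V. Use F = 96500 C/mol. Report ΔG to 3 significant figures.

−286 kJ/mol

E°cell = +1.078 − (−0.267) = +1.345 V; the balanced reaction transfers n = 2 electrons.
Q = ([Br⁻(aq)]^2·[V³⁺(aq)]^2) / [V²⁺(aq)]^2 = 0.000122, so log Q = −3.915 and E = +1.345 − (0.071/2)(−3.915) = +1.4840 V.
Finally ΔG = −nFE = −(2)(96500 C/mol)(+1.4840 V) = −286 kJ/mol.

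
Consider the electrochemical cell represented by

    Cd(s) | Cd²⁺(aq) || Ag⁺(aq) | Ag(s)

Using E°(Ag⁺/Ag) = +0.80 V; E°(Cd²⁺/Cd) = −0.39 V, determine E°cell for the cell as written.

By convention the left-hand electrode in cell notation is the anode (oxidation) and the right-hand electrode is the cathode (reduction).
E°cell = E°(right) − E°(left) = +0.80 − (−0.39) = +1.19 V.

+1.19 V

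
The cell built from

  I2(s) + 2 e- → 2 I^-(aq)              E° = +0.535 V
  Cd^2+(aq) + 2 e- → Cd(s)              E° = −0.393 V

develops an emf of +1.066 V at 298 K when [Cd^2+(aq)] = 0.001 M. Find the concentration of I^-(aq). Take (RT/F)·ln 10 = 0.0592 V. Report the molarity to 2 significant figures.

With I₂/I⁻ at the cathode and Cd²⁺/Cd at the anode, E°cell = +0.535 − (−0.393) = +0.928 V (n = 2).
Since E = E° − (0.0592/n)·log Q, log Q = n(E° − E)/0.0592 = −4.662.
The balanced reaction is I2(s) + Cd(s) → 2 I^-(aq) + Cd^2+(aq), so Q = [I^-(aq)]^2·[Cd^2+(aq)].
Substituting the known concentrations and solving, log [I^-(aq)] = −0.831 and [I^-(aq)] = 0.15 M.

0.15 M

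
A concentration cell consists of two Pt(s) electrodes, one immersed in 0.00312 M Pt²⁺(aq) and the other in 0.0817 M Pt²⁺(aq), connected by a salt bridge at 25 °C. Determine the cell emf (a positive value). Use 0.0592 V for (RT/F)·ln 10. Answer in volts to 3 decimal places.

For a concentration cell E°cell = 0, since both electrodes use the same couple.
The compartment with the higher Pt²⁺(aq) concentration (0.0817 M) acts as the cathode; ions are reduced there and produced at the dilute (0.00312 M) anode.
With n = 2, Ecell = −(0.0592/2)·log([dilute]/[conc]) = −(0.0592/2)·log(0.00312/0.0817) = +0.042 V.

0.042 V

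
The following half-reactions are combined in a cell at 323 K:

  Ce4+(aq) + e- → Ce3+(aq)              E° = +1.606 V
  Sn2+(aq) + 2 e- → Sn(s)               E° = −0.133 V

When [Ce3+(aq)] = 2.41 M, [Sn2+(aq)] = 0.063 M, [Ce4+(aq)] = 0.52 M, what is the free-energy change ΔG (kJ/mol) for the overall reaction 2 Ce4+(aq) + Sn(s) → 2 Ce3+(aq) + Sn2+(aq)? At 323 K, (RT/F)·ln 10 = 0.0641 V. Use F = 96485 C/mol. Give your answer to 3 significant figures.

−335 kJ/mol

With Ce⁴⁺/Ce³⁺ reduced at the cathode, E°cell = +1.606 − (−0.133) = +1.739 V and n = 2.
Here Q = ([Ce3+(aq)]^2·[Sn2+(aq)]) / [Ce4+(aq)]^2 = 1.35 (log Q = 0.131), giving E = +1.739 − (0.0641/2)·(0.131) = +1.7348 V.
ΔG = −nFE = −(2)(96485)(+1.7348) J/mol = −335 kJ/mol.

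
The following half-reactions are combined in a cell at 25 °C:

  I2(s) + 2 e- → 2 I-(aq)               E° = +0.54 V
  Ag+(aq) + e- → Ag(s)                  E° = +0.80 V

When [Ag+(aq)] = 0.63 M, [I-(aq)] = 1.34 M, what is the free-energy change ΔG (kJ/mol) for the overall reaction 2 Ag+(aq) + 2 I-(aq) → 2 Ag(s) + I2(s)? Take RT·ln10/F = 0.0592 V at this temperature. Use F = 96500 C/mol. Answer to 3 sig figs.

−49.3 kJ/mol

E°cell = +0.80 − (+0.54) = +0.26 V; the balanced reaction transfers n = 2 electrons.
The reaction quotient is 1 / ([Ag+(aq)]^2·[I-(aq)]^2) = 1.4; by Nernst, E = +0.26 − (0.0592/2)(0.147) = +0.2556 V.
ΔG = −nFE = −(2)(96500)(+0.2556) J/mol = −49.3 kJ/mol.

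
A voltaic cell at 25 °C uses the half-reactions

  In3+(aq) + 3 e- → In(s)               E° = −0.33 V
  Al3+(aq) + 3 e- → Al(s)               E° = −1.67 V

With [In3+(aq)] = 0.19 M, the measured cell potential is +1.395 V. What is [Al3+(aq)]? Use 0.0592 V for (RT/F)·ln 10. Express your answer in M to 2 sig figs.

0.00031 M

The In³⁺/In couple has the larger reduction potential, so it is the cathode: E°cell = −0.33 − (−1.67) = +1.34 V and n = 3.
Since E = E° − (0.0592/n)·log Q, log Q = n(E° − E)/0.0592 = −2.787.
For In3+(aq) + Al(s) → In(s) + Al3+(aq), the reaction quotient is Q = [Al3+(aq)] / [In3+(aq)].
Solving for the unknown gives log [Al3+(aq)] = −3.508, so [Al3+(aq)] ≈ 0.00031 M.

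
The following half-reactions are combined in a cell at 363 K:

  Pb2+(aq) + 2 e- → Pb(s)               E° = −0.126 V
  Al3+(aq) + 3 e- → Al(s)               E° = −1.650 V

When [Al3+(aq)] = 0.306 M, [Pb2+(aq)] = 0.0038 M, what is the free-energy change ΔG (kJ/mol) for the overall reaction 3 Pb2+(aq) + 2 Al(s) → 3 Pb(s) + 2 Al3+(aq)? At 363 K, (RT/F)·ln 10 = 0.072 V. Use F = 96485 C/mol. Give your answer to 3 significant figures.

−839 kJ/mol

The standard cell potential is −0.126 − (−1.650) = +1.524 V, with n = 6 electrons in the balanced equation.
Here Q = [Al3+(aq)]^2 / [Pb2+(aq)]^3 = 1.71×10^6 (log Q = 6.232), giving E = +1.524 − (0.072/6)·(6.232) = +1.4492 V.
ΔG = −nFE = −(6)(96485)(+1.4492) J/mol = −839 kJ/mol.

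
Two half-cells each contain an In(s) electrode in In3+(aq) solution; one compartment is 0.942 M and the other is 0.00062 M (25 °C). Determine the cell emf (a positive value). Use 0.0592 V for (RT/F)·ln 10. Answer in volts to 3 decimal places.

0.063 V

For a concentration cell E°cell = 0, since both electrodes use the same couple.
The compartment with the higher In3+(aq) concentration (0.942 M) acts as the cathode; ions are reduced there and produced at the dilute (0.00062 M) anode.
With n = 3, Ecell = −(0.0592/3)·log([dilute]/[conc]) = −(0.0592/3)·log(0.00062/0.942) = +0.063 V.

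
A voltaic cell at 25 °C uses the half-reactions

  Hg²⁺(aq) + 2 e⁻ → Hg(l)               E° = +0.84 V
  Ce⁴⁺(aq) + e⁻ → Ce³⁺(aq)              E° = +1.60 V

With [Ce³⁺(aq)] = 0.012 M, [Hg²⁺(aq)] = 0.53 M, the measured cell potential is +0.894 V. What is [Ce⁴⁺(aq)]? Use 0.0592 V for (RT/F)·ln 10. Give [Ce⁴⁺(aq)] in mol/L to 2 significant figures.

1.6 M

With Ce⁴⁺/Ce³⁺ at the cathode and Hg²⁺/Hg at the anode, E°cell = +1.60 − (+0.84) = +0.76 V (n = 2).
From the Nernst equation, log Q = n(E° − E)/0.0592 = 2·(+0.76 − (+0.894))/0.0592 = −4.527.
Balancing electrons gives 2 Ce⁴⁺(aq) + Hg(l) → 2 Ce³⁺(aq) + Hg²⁺(aq); thus Q = ([Ce³⁺(aq)]^2·[Hg²⁺(aq)]) / [Ce⁴⁺(aq)]^2.
Isolating [Ce⁴⁺(aq)] in Q = 10^{−4.527} yields log [Ce⁴⁺(aq)] = 0.205, i.e. 1.6 M.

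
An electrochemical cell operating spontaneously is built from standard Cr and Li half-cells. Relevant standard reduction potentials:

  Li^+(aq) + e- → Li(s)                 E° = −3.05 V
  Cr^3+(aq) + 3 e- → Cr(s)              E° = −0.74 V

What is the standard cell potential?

+2.31 V

Of the two couples in this cell, the one with the more positive reduction potential is reduced at the cathode: here that is Cr³⁺/Cr (−0.74 V); Li⁺/Li (−3.05 V) is the anode.
E°cell = E°(cathode) − E°(anode) = −0.74 − (−3.05) = +2.31 V.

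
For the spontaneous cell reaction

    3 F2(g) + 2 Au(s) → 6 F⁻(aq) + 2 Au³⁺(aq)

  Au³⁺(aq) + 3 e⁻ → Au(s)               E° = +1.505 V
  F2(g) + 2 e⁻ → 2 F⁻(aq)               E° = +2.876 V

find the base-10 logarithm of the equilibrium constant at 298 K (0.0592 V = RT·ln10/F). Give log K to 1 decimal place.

The F₂/F⁻ couple is reduced (cathode); E°cell = +2.876 − (+1.505) = +1.371 V with n = 6.
At equilibrium E = 0, so log K = nE°cell / 0.0592 = (6)(+1.371) / 0.0592 = 139.0.

log K = 139.0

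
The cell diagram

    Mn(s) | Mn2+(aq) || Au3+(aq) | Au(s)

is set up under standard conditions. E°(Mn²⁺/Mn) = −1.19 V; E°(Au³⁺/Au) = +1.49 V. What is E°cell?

By convention the left-hand electrode in cell notation is the anode (oxidation) and the right-hand electrode is the cathode (reduction).
E°cell = E°(right) − E°(left) = +1.49 − (−1.19) = +2.68 V.

+2.68 V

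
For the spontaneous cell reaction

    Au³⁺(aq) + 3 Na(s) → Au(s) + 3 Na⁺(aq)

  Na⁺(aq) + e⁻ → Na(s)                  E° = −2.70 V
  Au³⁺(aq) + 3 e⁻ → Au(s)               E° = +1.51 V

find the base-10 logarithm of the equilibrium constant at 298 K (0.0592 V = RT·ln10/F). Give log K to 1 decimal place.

log K = 213.3

The Au³⁺/Au couple is reduced (cathode); E°cell = +1.51 − (−2.70) = +4.21 V with n = 3.
At equilibrium E = 0, so log K = nE°cell / 0.0592 = (3)(+4.21) / 0.0592 = 213.3.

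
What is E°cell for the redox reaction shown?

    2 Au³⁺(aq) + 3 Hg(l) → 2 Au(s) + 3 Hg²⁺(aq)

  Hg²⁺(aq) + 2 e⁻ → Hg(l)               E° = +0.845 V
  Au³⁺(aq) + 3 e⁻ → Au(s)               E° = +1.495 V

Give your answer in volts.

+0.650 V

Au³⁺(aq) gains electrons, so the Au³⁺/Au couple is the cathode; the Hg²⁺/Hg couple is the anode.
E°cell = E°(cathode) − E°(anode) = +1.495 − (+0.845) = +0.650 V.
The positive value indicates the reaction is spontaneous as written.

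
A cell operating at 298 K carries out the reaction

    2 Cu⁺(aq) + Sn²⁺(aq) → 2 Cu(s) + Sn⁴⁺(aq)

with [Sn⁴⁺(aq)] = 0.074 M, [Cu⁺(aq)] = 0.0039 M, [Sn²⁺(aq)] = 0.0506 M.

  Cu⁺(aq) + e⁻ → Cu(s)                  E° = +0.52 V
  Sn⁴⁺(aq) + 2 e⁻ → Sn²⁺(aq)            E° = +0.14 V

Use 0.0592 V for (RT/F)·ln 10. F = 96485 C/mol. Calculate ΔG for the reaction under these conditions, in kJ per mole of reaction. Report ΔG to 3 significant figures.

−44.9 kJ/mol

With Cu⁺/Cu reduced at the cathode, E°cell = +0.52 − (+0.14) = +0.38 V and n = 2.
Q = [Sn⁴⁺(aq)] / ([Cu⁺(aq)]^2·[Sn²⁺(aq)]) = 9.62×10^4, so log Q = 4.983 and E = +0.38 − (0.0592/2)(4.983) = +0.2325 V.
ΔG = −nFE = −(2)(96485)(+0.2325) J/mol = −44.9 kJ/mol.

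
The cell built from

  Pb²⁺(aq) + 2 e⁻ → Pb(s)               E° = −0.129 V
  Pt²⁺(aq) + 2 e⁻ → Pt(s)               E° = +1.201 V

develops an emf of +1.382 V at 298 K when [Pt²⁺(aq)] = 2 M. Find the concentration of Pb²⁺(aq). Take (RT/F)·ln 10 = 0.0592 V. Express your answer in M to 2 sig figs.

With Pt²⁺/Pt at the cathode and Pb²⁺/Pb at the anode, E°cell = +1.201 − (−0.129) = +1.330 V (n = 2).
Since E = E° − (0.0592/n)·log Q, log Q = n(E° − E)/0.0592 = −1.757.
For Pt²⁺(aq) + Pb(s) → Pt(s) + Pb²⁺(aq), the reaction quotient is Q = [Pb²⁺(aq)] / [Pt²⁺(aq)].
Substituting the known concentrations and solving, log [Pb²⁺(aq)] = −1.456 and [Pb²⁺(aq)] = 0.035 M.

0.035 M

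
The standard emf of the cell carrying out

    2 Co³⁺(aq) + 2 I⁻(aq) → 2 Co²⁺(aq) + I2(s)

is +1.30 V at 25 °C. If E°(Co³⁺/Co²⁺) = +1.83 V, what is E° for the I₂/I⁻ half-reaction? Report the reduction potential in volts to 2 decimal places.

In the reaction as written the Co³⁺/Co²⁺ couple is reduced (cathode) and I₂/I⁻ is oxidized (anode), so E°cell = E°(Co³⁺/Co²⁺) − E°(I₂/I⁻).
E°(I₂/I⁻) = E°(cathode) − E°cell = +1.83 − (+1.30) = +0.53 V.

+0.53 V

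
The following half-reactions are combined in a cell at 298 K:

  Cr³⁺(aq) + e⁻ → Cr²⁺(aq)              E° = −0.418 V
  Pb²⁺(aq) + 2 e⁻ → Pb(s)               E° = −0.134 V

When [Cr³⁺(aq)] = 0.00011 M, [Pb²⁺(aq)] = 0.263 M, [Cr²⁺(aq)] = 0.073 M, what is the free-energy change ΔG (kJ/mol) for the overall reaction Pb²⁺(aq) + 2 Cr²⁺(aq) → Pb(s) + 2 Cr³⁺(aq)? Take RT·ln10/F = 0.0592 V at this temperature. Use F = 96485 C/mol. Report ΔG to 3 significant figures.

−83.7 kJ/mol

With Pb²⁺/Pb reduced at the cathode, E°cell = −0.134 − (−0.418) = +0.284 V and n = 2.
Q = [Cr³⁺(aq)]^2 / ([Pb²⁺(aq)]·[Cr²⁺(aq)]^2) = 8.63×10^−6, so log Q = −5.064 and E = +0.284 − (0.0592/2)(−5.064) = +0.4339 V.
Then ΔG = −nFE = −2 × 96485 × +0.4339 J/mol = −83.7 kJ/mol.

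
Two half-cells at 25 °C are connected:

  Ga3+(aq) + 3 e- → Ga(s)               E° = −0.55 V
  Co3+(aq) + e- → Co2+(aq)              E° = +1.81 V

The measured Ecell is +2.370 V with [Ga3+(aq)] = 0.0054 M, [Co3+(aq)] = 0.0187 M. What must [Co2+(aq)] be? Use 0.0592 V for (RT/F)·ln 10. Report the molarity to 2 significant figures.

With Co³⁺/Co²⁺ at the cathode and Ga³⁺/Ga at the anode, E°cell = +1.81 − (−0.55) = +2.36 V (n = 3).
Rearranging E = E° − (0.0592/n)·log Q gives log Q = 3(+2.36 − (+2.370))/0.0592 = −0.507.
Balancing electrons gives 3 Co3+(aq) + Ga(s) → 3 Co2+(aq) + Ga3+(aq); thus Q = ([Co2+(aq)]^3·[Ga3+(aq)]) / [Co3+(aq)]^3.
Substituting the known concentrations and solving, log [Co2+(aq)] = −1.141 and [Co2+(aq)] = 0.072 M.

0.072 M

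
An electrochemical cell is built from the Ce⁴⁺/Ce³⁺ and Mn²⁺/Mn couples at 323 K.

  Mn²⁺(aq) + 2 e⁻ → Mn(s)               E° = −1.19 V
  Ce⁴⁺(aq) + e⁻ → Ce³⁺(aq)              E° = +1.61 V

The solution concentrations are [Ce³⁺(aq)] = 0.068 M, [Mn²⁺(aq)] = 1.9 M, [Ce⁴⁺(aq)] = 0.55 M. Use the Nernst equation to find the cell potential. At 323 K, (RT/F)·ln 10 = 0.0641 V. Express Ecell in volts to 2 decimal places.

+2.85 V

The Ce⁴⁺/Ce³⁺ couple has the more positive E°, so it is the cathode; Mn²⁺/Mn is the anode.
E°cell = E°cat − E°an = +1.61 − (−1.19) = +2.80 V; n = 2.
The balanced reaction is 2 Ce⁴⁺(aq) + Mn(s) → 2 Ce³⁺(aq) + Mn²⁺(aq), so Q = ([Ce³⁺(aq)]^2·[Mn²⁺(aq)]) / [Ce⁴⁺(aq)]^2 = 0.029 and log Q = −1.537.
By the Nernst equation, E = +2.80 − (0.0641/2)·(−1.537) = +2.85 V.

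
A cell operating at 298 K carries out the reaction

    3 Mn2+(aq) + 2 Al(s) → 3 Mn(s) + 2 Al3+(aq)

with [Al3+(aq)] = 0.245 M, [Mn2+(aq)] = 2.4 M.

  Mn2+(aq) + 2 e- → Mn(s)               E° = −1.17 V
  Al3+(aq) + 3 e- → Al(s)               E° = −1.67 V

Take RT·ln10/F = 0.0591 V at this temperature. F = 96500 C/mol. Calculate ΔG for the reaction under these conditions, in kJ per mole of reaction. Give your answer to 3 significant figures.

−303 kJ/mol

The standard cell potential is −1.17 − (−1.67) = +0.50 V, with n = 6 electrons in the balanced equation.
Q = [Al3+(aq)]^2 / [Mn2+(aq)]^3 = 0.00434, so log Q = −2.362 and E = +0.50 − (0.0591/6)(−2.362) = +0.5233 V.
Finally ΔG = −nFE = −(6)(96500 C/mol)(+0.5233 V) = −303 kJ/mol.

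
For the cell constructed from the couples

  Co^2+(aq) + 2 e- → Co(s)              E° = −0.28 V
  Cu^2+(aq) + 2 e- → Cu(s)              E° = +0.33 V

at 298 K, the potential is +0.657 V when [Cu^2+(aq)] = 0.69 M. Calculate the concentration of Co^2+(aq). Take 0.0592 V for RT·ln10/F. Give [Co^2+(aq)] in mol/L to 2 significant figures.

0.018 M

Cu²⁺/Cu is the cathode (higher E°); E°cell = +0.33 − (−0.28) = +0.61 V with n = 2.
Since E = E° − (0.0592/n)·log Q, log Q = n(E° − E)/0.0592 = −1.588.
Balancing electrons gives Cu^2+(aq) + Co(s) → Cu(s) + Co^2+(aq); thus Q = [Co^2+(aq)] / [Cu^2+(aq)].
Solving for the unknown gives log [Co^2+(aq)] = −1.749, so [Co^2+(aq)] ≈ 0.018 M.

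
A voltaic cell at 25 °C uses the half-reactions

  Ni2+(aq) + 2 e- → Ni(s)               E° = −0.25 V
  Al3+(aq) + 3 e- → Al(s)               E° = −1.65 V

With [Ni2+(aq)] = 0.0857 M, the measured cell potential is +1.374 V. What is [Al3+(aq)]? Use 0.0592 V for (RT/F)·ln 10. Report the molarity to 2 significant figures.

0.52 M

The Ni²⁺/Ni couple has the larger reduction potential, so it is the cathode: E°cell = −0.25 − (−1.65) = +1.40 V and n = 6.
Rearranging E = E° − (0.0592/n)·log Q gives log Q = 6(+1.40 − (+1.374))/0.0592 = 2.635.
For 3 Ni2+(aq) + 2 Al(s) → 3 Ni(s) + 2 Al3+(aq), the reaction quotient is Q = [Al3+(aq)]^2 / [Ni2+(aq)]^3.
Solving for the unknown gives log [Al3+(aq)] = −0.283, so [Al3+(aq)] ≈ 0.52 M.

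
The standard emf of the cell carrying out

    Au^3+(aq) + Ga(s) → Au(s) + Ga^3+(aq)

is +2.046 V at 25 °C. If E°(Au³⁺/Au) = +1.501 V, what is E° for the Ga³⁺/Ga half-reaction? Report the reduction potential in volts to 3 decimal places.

In the reaction as written the Au³⁺/Au couple is reduced (cathode) and Ga³⁺/Ga is oxidized (anode), so E°cell = E°(Au³⁺/Au) − E°(Ga³⁺/Ga).
E°(Ga³⁺/Ga) = E°(cathode) − E°cell = +1.501 − (+2.046) = −0.545 V.

−0.545 V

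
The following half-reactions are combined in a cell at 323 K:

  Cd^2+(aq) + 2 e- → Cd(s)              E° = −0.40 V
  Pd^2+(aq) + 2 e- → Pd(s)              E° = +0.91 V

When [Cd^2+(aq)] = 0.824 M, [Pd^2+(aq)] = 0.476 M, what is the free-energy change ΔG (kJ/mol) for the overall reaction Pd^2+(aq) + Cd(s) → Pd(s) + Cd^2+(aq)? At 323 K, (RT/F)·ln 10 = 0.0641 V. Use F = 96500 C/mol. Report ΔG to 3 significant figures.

E°cell = +0.91 − (−0.40) = +1.31 V; the balanced reaction transfers n = 2 electrons.
The reaction quotient is [Cd^2+(aq)] / [Pd^2+(aq)] = 1.73; by Nernst, E = +1.31 − (0.0641/2)(0.238) = +1.3024 V.
Then ΔG = −nFE = −2 × 96500 × +1.3024 J/mol = −251 kJ/mol.

−251 kJ/mol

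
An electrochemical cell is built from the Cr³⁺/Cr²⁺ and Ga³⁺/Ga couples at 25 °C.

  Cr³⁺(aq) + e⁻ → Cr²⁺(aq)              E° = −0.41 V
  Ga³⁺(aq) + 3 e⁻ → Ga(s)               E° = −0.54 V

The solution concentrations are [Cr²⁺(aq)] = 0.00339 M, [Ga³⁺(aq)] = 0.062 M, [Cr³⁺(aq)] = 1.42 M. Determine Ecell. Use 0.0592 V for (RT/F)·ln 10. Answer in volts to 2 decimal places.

+0.31 V

The Cr³⁺/Cr²⁺ couple has the more positive E°, so it is the cathode; Ga³⁺/Ga is the anode.
E°cell = E°cat − E°an = −0.41 − (−0.54) = +0.13 V; n = 3.
The balanced reaction is 3 Cr³⁺(aq) + Ga(s) → 3 Cr²⁺(aq) + Ga³⁺(aq), so Q = ([Cr²⁺(aq)]^3·[Ga³⁺(aq)]) / [Cr³⁺(aq)]^3 = 8.44×10^−10 and log Q = −9.074.
By the Nernst equation, E = +0.13 − (0.0592/3)·(−9.074) = +0.31 V.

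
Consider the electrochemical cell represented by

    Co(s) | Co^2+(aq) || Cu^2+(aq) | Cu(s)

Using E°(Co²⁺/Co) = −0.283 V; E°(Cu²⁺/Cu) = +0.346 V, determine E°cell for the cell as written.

+0.629 V

By convention the left-hand electrode in cell notation is the anode (oxidation) and the right-hand electrode is the cathode (reduction).
E°cell = E°(right) − E°(left) = +0.346 − (−0.283) = +0.629 V.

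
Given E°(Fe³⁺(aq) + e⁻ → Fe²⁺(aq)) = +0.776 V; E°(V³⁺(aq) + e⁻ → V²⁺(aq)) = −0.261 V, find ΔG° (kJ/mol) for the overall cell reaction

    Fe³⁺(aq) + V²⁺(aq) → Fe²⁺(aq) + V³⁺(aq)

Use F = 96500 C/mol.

−100 kJ/mol

In the reaction as written Fe³⁺(aq) is reduced, so the Fe³⁺/Fe²⁺ couple is the cathode and V³⁺/V²⁺ is the anode.
E°cell = +0.776 − (−0.261) = +1.037 V; balancing electrons gives n = 1.
ΔG° = −nFE°cell = −(1)(96500)(+1.037) J/mol = −100 kJ/mol.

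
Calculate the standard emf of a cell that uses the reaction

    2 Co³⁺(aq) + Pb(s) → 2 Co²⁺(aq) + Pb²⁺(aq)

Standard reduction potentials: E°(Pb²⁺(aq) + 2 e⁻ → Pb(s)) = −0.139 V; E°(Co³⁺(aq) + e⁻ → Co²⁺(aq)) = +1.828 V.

Co³⁺(aq) gains electrons, so the Co³⁺/Co²⁺ couple is the cathode; the Pb²⁺/Pb couple is the anode.
E°cell = E°(cathode) − E°(anode) = +1.828 − (−0.139) = +1.967 V.
The positive value indicates the reaction is spontaneous as written.

+1.967 V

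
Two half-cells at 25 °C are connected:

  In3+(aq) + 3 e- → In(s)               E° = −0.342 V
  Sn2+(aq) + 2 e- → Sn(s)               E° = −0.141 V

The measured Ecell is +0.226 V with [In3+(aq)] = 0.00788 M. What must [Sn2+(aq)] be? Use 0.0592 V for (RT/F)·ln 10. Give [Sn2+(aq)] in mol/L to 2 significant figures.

0.28 M

With Sn²⁺/Sn at the cathode and In³⁺/In at the anode, E°cell = −0.141 − (−0.342) = +0.201 V (n = 6).
Rearranging E = E° − (0.0592/n)·log Q gives log Q = 6(+0.201 − (+0.226))/0.0592 = −2.534.
The balanced reaction is 3 Sn2+(aq) + 2 In(s) → 3 Sn(s) + 2 In3+(aq), so Q = [In3+(aq)]^2 / [Sn2+(aq)]^3.
Solving for the unknown gives log [Sn2+(aq)] = −0.558, so [Sn2+(aq)] ≈ 0.28 M.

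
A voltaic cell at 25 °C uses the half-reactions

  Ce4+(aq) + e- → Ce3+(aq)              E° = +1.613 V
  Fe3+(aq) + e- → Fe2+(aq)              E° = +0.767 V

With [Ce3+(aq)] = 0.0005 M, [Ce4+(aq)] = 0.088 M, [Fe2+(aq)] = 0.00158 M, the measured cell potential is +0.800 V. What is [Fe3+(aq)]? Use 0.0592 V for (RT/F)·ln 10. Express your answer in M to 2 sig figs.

The Ce⁴⁺/Ce³⁺ couple has the larger reduction potential, so it is the cathode: E°cell = +1.613 − (+0.767) = +0.846 V and n = 1.
Since E = E° − (0.0592/n)·log Q, log Q = n(E° − E)/0.0592 = 0.777.
For Ce4+(aq) + Fe2+(aq) → Ce3+(aq) + Fe3+(aq), the reaction quotient is Q = ([Ce3+(aq)]·[Fe3+(aq)]) / ([Ce4+(aq)]·[Fe2+(aq)]).
Substituting the known concentrations and solving, log [Fe3+(aq)] = 0.221 and [Fe3+(aq)] = 1.7 M.

1.7 M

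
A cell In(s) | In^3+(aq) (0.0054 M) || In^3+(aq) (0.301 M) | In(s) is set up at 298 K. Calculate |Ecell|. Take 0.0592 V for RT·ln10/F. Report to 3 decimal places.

For a concentration cell E°cell = 0, since both electrodes use the same couple.
The compartment with the higher In^3+(aq) concentration (0.301 M) acts as the cathode; ions are reduced there and produced at the dilute (0.0054 M) anode.
With n = 3, Ecell = −(0.0592/3)·log([dilute]/[conc]) = −(0.0592/3)·log(0.0054/0.301) = +0.034 V.

0.034 V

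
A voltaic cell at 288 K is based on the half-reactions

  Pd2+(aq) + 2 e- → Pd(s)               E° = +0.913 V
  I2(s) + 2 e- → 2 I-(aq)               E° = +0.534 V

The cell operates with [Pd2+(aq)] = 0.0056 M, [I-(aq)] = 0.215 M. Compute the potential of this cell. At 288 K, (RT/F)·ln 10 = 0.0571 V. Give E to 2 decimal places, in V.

+0.28 V

The Pd²⁺/Pd couple has the more positive E°, so it is the cathode; I₂/I⁻ is the anode.
E°cell = +0.913 − (+0.534) = +0.379 V, with n = 2 electrons transferred.
Balancing gives Pd2+(aq) + 2 I-(aq) → Pd(s) + I2(s); hence Q = 1 / ([Pd2+(aq)]·[I-(aq)]^2) = 3.86×10^3 (log Q = 3.587).
Applying E = E° − (RT ln10/nF)·log Q gives +0.379 − (0.0571/2)(3.587) = +0.28 V.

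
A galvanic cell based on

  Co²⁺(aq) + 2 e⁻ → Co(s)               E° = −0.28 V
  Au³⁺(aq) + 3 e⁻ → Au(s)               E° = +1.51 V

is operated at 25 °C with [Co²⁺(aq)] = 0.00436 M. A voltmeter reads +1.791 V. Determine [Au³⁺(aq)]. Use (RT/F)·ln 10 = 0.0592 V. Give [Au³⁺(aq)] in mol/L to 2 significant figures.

Au³⁺/Au is the cathode (higher E°); E°cell = +1.51 − (−0.28) = +1.79 V with n = 6.
Rearranging E = E° − (0.0592/n)·log Q gives log Q = 6(+1.79 − (+1.791))/0.0592 = −0.101.
Balancing electrons gives 2 Au³⁺(aq) + 3 Co(s) → 2 Au(s) + 3 Co²⁺(aq); thus Q = [Co²⁺(aq)]^3 / [Au³⁺(aq)]^2.
Solving for the unknown gives log [Au³⁺(aq)] = −3.490, so [Au³⁺(aq)] ≈ 0.00032 M.

0.00032 M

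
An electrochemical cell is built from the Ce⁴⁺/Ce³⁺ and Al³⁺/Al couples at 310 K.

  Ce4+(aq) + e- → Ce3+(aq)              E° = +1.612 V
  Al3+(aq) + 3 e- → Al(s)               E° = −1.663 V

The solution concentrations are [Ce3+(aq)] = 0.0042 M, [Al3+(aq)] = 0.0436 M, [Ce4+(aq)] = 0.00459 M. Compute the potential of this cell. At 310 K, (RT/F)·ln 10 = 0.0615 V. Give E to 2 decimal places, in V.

Since E°(Ce⁴⁺/Ce³⁺) > E°(Al³⁺/Al), Ce⁴⁺/Ce³⁺ serves as the cathode.
The standard potential is +1.612 − (−1.663) = +3.275 V and the balanced reaction transfers n = 3 electrons.
The balanced reaction is 3 Ce4+(aq) + Al(s) → 3 Ce3+(aq) + Al3+(aq), so Q = ([Ce3+(aq)]^3·[Al3+(aq)]) / [Ce4+(aq)]^3 = 0.0334 and log Q = −1.476.
E = E° − (0.0615/n)·log Q = +3.275 − (0.0615/3)(−1.476) = +3.31 V.

+3.31 V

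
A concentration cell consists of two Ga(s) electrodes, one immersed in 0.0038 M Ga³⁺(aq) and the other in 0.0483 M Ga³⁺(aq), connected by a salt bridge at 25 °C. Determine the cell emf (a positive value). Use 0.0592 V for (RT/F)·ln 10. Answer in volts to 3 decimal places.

For a concentration cell E°cell = 0, since both electrodes use the same couple.
The compartment with the higher Ga³⁺(aq) concentration (0.0483 M) acts as the cathode; ions are reduced there and produced at the dilute (0.0038 M) anode.
With n = 3, Ecell = −(0.0592/3)·log([dilute]/[conc]) = −(0.0592/3)·log(0.0038/0.0483) = +0.022 V.

0.022 V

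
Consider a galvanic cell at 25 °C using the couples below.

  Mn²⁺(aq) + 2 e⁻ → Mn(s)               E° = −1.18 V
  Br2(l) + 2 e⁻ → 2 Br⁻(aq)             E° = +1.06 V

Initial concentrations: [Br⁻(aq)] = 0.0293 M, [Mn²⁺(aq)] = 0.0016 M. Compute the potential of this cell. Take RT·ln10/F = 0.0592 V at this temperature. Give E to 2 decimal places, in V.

+2.41 V

Br₂/Br⁻ is reduced (cathode, E° = +1.06 V) and Mn²⁺/Mn is oxidized (anode).
The standard potential is +1.06 − (−1.18) = +2.24 V and the balanced reaction transfers n = 2 electrons.
For the overall reaction Br2(l) + Mn(s) → 2 Br⁻(aq) + Mn²⁺(aq), Q = [Br⁻(aq)]^2·[Mn²⁺(aq)] = 1.37×10^−6, giving log Q = −5.862.
E = E° − (0.0592/n)·log Q = +2.24 − (0.0592/2)(−5.862) = +2.41 V.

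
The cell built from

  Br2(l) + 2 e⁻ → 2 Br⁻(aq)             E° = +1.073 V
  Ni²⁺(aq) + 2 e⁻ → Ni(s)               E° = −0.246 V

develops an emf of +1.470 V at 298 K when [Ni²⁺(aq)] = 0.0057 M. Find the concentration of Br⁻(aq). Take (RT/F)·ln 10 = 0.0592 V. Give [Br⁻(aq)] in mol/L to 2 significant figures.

With Br₂/Br⁻ at the cathode and Ni²⁺/Ni at the anode, E°cell = +1.073 − (−0.246) = +1.319 V (n = 2).
Since E = E° − (0.0592/n)·log Q, log Q = n(E° − E)/0.0592 = −5.101.
Balancing electrons gives Br2(l) + Ni(s) → 2 Br⁻(aq) + Ni²⁺(aq); thus Q = [Br⁻(aq)]^2·[Ni²⁺(aq)].
Substituting the known concentrations and solving, log [Br⁻(aq)] = −1.428 and [Br⁻(aq)] = 0.037 M.

0.037 M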